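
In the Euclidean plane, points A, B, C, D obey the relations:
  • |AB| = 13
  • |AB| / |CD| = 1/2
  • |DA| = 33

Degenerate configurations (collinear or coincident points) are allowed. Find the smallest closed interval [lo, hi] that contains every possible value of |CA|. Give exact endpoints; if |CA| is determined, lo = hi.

|CA| ∈ [7, 59]  (≈ [7.0000, 59.0000])

|AB| ∈ {13}
|AD| ∈ {33}
|CD| ∈ {26}
|BD| ∈ [20, 46]
|AC| ∈ [7, 59]
|BC| ∈ [0, 72]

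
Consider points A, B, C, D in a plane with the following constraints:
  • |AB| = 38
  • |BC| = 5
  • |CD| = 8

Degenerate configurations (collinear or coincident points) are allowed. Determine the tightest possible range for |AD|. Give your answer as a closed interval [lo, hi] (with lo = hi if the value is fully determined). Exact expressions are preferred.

|AB| ∈ {38}
|BC| ∈ {5}
|CD| ∈ {8}
|AC| ∈ [33, 43]
|BD| ∈ [3, 13]
|AD| ∈ [25, 51]

|AD| ∈ [25, 51]  (≈ [25.0000, 51.0000])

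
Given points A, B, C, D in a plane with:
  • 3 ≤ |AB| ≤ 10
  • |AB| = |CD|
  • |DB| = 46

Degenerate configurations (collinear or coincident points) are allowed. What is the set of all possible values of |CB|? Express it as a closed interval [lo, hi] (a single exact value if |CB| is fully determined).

|AB| ∈ [3, 10]
|BD| ∈ {46}
|CD| ∈ [3, 10]
|AD| ∈ [36, 56]
|BC| ∈ [36, 56]
|AC| ∈ [26, 66]

|CB| ∈ [36, 56]  (≈ [36.0000, 56.0000])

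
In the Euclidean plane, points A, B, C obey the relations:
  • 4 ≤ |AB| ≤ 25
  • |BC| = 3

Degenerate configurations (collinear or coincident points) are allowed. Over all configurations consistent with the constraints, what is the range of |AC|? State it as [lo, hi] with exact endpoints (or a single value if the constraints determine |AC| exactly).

|AB| ∈ [4, 25]
|BC| ∈ {3}
|AC| ∈ [1, 28]

|AC| ∈ [1, 28]  (≈ [1.0000, 28.0000])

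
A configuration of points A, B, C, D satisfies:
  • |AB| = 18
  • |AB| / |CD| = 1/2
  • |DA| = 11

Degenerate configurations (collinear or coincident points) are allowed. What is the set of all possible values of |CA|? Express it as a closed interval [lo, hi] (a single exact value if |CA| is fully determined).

|AB| ∈ {18}
|AD| ∈ {11}
|CD| ∈ {36}
|BD| ∈ [7, 29]
|AC| ∈ [25, 47]
|BC| ∈ [7, 65]

|CA| ∈ [25, 47]  (≈ [25.0000, 47.0000])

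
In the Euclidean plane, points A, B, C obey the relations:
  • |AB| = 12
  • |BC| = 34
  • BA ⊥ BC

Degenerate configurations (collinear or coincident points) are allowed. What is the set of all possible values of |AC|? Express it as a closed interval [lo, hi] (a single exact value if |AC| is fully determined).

|AC| = 10·√(13)  (≈ 36.0555)

|AB| ∈ {12}
|BC| ∈ {34}
|AC| ∈ {10·√(13)}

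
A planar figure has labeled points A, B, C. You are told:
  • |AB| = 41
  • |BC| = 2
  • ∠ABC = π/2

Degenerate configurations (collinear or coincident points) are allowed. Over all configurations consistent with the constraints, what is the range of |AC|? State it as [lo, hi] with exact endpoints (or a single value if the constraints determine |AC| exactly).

|AC| = √(1685)  (≈ 41.0488)

|AB| ∈ {41}
|BC| ∈ {2}
|AC| ∈ {√(1685)}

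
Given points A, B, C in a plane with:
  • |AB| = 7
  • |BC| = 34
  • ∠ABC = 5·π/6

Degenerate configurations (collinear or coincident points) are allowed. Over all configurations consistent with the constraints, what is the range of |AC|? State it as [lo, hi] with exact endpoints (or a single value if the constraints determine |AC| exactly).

|AC| = √(238·√(3) + 1205)  (≈ 40.2148)

|AB| ∈ {7}
|BC| ∈ {34}
|AC| ∈ {√(238·√(3) + 1205)}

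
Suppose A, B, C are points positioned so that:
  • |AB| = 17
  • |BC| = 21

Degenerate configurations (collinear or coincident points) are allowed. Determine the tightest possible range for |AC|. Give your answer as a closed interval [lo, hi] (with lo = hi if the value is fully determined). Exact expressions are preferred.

|AC| ∈ [4, 38]  (≈ [4.0000, 38.0000])

|AB| ∈ {17}
|BC| ∈ {21}
|AC| ∈ [4, 38]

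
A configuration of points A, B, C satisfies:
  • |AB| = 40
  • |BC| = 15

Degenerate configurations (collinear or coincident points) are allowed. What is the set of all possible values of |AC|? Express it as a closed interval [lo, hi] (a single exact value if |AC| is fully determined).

|AB| ∈ {40}
|BC| ∈ {15}
|AC| ∈ [25, 55]

|AC| ∈ [25, 55]  (≈ [25.0000, 55.0000])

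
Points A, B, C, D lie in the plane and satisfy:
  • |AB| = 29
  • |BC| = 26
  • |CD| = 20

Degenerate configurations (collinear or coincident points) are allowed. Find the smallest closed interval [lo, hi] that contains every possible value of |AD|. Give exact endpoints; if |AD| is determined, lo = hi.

|AB| ∈ {29}
|BC| ∈ {26}
|CD| ∈ {20}
|AC| ∈ [3, 55]
|BD| ∈ [6, 46]
|AD| ∈ [0, 75]

|AD| ∈ [0, 75]  (≈ [0.0000, 75.0000])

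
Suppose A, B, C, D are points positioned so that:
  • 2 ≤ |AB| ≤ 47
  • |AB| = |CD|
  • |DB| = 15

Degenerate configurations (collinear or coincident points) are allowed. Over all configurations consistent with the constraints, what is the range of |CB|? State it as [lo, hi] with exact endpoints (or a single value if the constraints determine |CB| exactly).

|CB| ∈ [0, 62]  (≈ [0.0000, 62.0000])

|AB| ∈ [2, 47]
|BD| ∈ {15}
|CD| ∈ [2, 47]
|AD| ∈ [0, 62]
|BC| ∈ [0, 62]
|AC| ∈ [0, 109]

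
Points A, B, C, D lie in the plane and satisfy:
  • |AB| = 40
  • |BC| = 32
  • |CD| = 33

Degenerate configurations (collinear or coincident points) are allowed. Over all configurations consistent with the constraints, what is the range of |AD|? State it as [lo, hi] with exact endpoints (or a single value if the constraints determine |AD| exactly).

|AD| ∈ [0, 105]  (≈ [0.0000, 105.0000])

|AB| ∈ {40}
|BC| ∈ {32}
|CD| ∈ {33}
|AC| ∈ [8, 72]
|BD| ∈ [1, 65]
|AD| ∈ [0, 105]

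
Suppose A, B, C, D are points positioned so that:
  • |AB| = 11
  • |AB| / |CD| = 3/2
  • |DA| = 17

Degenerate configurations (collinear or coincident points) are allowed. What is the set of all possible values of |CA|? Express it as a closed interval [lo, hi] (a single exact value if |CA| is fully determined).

|CA| ∈ [29/3, 73/3]  (≈ [9.6667, 24.3333])

|AB| ∈ {11}
|AD| ∈ {17}
|CD| ∈ {22/3}
|BD| ∈ [6, 28]
|AC| ∈ [29/3, 73/3]
|BC| ∈ [0, 106/3]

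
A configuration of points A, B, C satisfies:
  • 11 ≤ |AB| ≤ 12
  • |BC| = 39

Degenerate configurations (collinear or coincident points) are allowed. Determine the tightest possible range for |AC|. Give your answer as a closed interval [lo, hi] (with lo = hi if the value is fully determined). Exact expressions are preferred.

|AB| ∈ [11, 12]
|BC| ∈ {39}
|AC| ∈ [27, 51]

|AC| ∈ [27, 51]  (≈ [27.0000, 51.0000])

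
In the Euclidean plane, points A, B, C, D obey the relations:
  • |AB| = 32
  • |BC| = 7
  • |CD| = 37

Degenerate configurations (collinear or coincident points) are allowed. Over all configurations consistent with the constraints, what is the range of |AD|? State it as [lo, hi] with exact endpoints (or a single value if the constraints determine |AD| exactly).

|AD| ∈ [0, 76]  (≈ [0.0000, 76.0000])

|AB| ∈ {32}
|BC| ∈ {7}
|CD| ∈ {37}
|AC| ∈ [25, 39]
|BD| ∈ [30, 44]
|AD| ∈ [0, 76]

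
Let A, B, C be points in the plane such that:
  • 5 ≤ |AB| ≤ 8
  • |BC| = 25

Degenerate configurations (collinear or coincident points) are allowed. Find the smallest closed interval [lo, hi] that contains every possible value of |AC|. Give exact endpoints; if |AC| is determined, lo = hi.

|AB| ∈ [5, 8]
|BC| ∈ {25}
|AC| ∈ [17, 33]

|AC| ∈ [17, 33]  (≈ [17.0000, 33.0000])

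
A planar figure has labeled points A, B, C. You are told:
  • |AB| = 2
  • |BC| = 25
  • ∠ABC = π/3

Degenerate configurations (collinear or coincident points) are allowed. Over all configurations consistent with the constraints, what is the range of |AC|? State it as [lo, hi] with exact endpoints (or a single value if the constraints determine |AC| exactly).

|AC| = √(579)  (≈ 24.0624)

|AB| ∈ {2}
|BC| ∈ {25}
|AC| ∈ {√(579)}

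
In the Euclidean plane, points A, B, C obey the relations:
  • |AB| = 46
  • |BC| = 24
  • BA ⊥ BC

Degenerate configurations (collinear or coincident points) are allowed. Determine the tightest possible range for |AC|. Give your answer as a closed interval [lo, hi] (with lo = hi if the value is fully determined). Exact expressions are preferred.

|AB| ∈ {46}
|BC| ∈ {24}
|AC| ∈ {2·√(673)}

|AC| = 2·√(673)  (≈ 51.8845)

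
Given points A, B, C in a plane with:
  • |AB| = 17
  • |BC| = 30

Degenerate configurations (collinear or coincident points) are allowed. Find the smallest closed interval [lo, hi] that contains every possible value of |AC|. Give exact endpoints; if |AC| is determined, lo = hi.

|AC| ∈ [13, 47]  (≈ [13.0000, 47.0000])

|AB| ∈ {17}
|BC| ∈ {30}
|AC| ∈ [13, 47]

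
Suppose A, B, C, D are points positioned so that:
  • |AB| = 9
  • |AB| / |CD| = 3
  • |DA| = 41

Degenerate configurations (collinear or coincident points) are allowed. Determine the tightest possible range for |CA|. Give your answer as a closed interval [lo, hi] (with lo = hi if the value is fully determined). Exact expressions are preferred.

|AB| ∈ {9}
|AD| ∈ {41}
|CD| ∈ {3}
|BD| ∈ [32, 50]
|AC| ∈ [38, 44]
|BC| ∈ [29, 53]

|CA| ∈ [38, 44]  (≈ [38.0000, 44.0000])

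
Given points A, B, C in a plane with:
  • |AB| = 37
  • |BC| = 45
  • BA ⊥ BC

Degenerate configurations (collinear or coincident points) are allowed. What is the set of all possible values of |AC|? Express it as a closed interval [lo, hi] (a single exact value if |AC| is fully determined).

|AB| ∈ {37}
|BC| ∈ {45}
|AC| ∈ {√(3394)}

|AC| = √(3394)  (≈ 58.2580)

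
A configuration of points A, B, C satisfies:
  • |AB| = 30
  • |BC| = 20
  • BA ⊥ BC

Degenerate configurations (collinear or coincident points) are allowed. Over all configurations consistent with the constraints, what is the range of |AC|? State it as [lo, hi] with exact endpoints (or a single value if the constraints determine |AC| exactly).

|AB| ∈ {30}
|BC| ∈ {20}
|AC| ∈ {10·√(13)}

|AC| = 10·√(13)  (≈ 36.0555)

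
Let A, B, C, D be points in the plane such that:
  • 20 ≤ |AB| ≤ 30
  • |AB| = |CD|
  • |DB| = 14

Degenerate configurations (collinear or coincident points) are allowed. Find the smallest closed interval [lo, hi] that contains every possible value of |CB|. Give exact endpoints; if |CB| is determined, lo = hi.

|AB| ∈ [20, 30]
|BD| ∈ {14}
|CD| ∈ [20, 30]
|AD| ∈ [6, 44]
|BC| ∈ [6, 44]
|AC| ∈ [0, 74]

|CB| ∈ [6, 44]  (≈ [6.0000, 44.0000])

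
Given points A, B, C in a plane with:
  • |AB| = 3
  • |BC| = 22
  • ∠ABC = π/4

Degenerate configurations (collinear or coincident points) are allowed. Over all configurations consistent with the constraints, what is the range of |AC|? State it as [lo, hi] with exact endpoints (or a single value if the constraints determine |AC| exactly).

|AB| ∈ {3}
|BC| ∈ {22}
|AC| ∈ {√(493 - 66·√(2))}

|AC| = √(493 - 66·√(2))  (≈ 19.9915)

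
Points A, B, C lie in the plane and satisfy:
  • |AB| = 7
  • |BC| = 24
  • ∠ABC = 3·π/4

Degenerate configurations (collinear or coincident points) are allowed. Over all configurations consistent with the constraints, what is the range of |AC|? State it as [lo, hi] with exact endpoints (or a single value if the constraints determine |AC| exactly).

|AC| = √(168·√(2) + 625)  (≈ 29.3698)

|AB| ∈ {7}
|BC| ∈ {24}
|AC| ∈ {√(168·√(2) + 625)}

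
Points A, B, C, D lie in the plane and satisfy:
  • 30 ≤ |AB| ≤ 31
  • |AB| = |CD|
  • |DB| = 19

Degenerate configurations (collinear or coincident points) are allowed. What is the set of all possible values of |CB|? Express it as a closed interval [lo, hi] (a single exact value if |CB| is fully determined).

|CB| ∈ [11, 50]  (≈ [11.0000, 50.0000])

|AB| ∈ [30, 31]
|BD| ∈ {19}
|CD| ∈ [30, 31]
|AD| ∈ [11, 50]
|BC| ∈ [11, 50]
|AC| ∈ [0, 81]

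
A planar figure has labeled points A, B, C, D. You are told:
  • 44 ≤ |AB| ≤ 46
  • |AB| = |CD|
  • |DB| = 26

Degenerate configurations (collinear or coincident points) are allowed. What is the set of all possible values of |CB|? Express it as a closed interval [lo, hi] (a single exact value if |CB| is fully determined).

|AB| ∈ [44, 46]
|BD| ∈ {26}
|CD| ∈ [44, 46]
|AD| ∈ [18, 72]
|BC| ∈ [18, 72]
|AC| ∈ [0, 118]

|CB| ∈ [18, 72]  (≈ [18.0000, 72.0000])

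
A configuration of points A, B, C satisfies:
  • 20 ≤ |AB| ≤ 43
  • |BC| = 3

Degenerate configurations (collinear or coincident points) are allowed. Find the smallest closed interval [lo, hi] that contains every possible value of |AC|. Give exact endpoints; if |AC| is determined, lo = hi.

|AC| ∈ [17, 46]  (≈ [17.0000, 46.0000])

|AB| ∈ [20, 43]
|BC| ∈ {3}
|AC| ∈ [17, 46]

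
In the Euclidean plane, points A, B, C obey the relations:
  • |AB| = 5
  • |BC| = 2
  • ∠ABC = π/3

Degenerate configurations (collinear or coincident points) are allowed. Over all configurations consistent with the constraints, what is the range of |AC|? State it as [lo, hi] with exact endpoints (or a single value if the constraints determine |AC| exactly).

|AB| ∈ {5}
|BC| ∈ {2}
|AC| ∈ {√(19)}

|AC| = √(19)  (≈ 4.3589)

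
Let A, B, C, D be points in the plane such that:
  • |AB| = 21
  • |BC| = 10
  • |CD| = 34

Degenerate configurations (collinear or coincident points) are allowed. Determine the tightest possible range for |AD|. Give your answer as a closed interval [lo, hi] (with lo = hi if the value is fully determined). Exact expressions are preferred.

|AD| ∈ [3, 65]  (≈ [3.0000, 65.0000])

|AB| ∈ {21}
|BC| ∈ {10}
|CD| ∈ {34}
|AC| ∈ [11, 31]
|BD| ∈ [24, 44]
|AD| ∈ [3, 65]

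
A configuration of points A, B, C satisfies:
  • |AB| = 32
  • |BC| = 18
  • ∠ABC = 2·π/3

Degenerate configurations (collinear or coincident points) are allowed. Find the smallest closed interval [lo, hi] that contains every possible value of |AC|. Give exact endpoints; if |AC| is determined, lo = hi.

|AB| ∈ {32}
|BC| ∈ {18}
|AC| ∈ {2·√(481)}

|AC| = 2·√(481)  (≈ 43.8634)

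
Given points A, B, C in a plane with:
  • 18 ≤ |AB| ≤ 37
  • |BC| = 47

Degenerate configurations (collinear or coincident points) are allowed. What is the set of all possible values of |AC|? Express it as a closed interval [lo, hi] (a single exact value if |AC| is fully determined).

|AB| ∈ [18, 37]
|BC| ∈ {47}
|AC| ∈ [10, 84]

|AC| ∈ [10, 84]  (≈ [10.0000, 84.0000])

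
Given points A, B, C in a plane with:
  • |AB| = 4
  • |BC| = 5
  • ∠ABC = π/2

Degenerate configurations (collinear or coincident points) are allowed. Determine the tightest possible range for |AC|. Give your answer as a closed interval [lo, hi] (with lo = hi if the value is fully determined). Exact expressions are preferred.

|AB| ∈ {4}
|BC| ∈ {5}
|AC| ∈ {√(41)}

|AC| = √(41)  (≈ 6.4031)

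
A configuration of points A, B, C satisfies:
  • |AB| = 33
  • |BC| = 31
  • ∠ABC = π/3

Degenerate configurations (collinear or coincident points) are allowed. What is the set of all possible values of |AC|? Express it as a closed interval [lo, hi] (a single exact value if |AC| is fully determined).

|AC| = √(1027)  (≈ 32.0468)

|AB| ∈ {33}
|BC| ∈ {31}
|AC| ∈ {√(1027)}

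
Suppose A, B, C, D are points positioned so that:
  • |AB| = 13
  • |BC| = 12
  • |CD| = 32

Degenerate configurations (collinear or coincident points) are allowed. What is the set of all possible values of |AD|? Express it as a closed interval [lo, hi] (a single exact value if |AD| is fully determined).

|AB| ∈ {13}
|BC| ∈ {12}
|CD| ∈ {32}
|AC| ∈ [1, 25]
|BD| ∈ [20, 44]
|AD| ∈ [7, 57]

|AD| ∈ [7, 57]  (≈ [7.0000, 57.0000])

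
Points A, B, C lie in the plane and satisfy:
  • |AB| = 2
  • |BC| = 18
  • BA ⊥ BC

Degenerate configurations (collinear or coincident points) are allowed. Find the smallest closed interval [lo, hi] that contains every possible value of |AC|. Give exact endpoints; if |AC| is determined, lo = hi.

|AB| ∈ {2}
|BC| ∈ {18}
|AC| ∈ {2·√(82)}

|AC| = 2·√(82)  (≈ 18.1108)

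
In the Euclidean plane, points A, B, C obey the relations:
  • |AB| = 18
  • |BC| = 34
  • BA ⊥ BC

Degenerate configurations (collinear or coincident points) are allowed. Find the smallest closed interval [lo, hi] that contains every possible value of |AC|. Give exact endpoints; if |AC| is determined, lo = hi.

|AC| = 2·√(370)  (≈ 38.4708)

|AB| ∈ {18}
|BC| ∈ {34}
|AC| ∈ {2·√(370)}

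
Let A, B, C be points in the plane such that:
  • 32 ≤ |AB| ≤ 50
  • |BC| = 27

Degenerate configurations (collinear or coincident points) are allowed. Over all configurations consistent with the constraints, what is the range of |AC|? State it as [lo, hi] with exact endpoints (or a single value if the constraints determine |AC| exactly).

|AC| ∈ [5, 77]  (≈ [5.0000, 77.0000])

|AB| ∈ [32, 50]
|BC| ∈ {27}
|AC| ∈ [5, 77]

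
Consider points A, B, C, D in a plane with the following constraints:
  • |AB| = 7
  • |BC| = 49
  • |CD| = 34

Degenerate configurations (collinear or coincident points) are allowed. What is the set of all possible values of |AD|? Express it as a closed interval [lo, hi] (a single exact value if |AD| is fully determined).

|AB| ∈ {7}
|BC| ∈ {49}
|CD| ∈ {34}
|AC| ∈ [42, 56]
|BD| ∈ [15, 83]
|AD| ∈ [8, 90]

|AD| ∈ [8, 90]  (≈ [8.0000, 90.0000])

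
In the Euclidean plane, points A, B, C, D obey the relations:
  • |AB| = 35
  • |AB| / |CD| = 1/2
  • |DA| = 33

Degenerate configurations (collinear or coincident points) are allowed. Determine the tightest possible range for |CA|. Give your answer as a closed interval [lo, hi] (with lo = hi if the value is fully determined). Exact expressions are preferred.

|AB| ∈ {35}
|AD| ∈ {33}
|CD| ∈ {70}
|BD| ∈ [2, 68]
|AC| ∈ [37, 103]
|BC| ∈ [2, 138]

|CA| ∈ [37, 103]  (≈ [37.0000, 103.0000])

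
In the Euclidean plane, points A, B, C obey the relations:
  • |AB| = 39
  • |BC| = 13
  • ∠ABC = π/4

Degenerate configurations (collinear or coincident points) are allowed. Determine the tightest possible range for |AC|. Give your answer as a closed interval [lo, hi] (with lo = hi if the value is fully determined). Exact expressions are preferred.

|AC| = 13·√(10 - 3·√(2))  (≈ 31.1928)

|AB| ∈ {39}
|BC| ∈ {13}
|AC| ∈ {13·√(10 - 3·√(2))}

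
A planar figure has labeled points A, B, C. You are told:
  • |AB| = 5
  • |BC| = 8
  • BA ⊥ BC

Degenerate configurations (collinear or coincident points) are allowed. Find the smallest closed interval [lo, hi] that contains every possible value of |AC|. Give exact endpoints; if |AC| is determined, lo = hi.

|AB| ∈ {5}
|BC| ∈ {8}
|AC| ∈ {√(89)}

|AC| = √(89)  (≈ 9.4340)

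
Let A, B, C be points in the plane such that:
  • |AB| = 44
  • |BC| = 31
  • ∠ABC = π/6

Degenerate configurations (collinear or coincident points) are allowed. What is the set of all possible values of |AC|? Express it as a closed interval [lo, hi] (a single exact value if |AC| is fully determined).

|AB| ∈ {44}
|BC| ∈ {31}
|AC| ∈ {√(2897 - 1364·√(3))}

|AC| = √(2897 - 1364·√(3))  (≈ 23.1189)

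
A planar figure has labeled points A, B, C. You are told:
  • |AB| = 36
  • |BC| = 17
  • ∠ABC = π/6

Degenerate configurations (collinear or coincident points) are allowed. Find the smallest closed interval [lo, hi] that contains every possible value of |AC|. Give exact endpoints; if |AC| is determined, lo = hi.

|AC| = √(1585 - 612·√(3))  (≈ 22.9125)

|AB| ∈ {36}
|BC| ∈ {17}
|AC| ∈ {√(1585 - 612·√(3))}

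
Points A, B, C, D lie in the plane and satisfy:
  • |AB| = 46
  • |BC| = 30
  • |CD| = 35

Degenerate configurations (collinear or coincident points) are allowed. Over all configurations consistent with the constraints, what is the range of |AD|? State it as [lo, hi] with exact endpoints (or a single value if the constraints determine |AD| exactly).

|AD| ∈ [0, 111]  (≈ [0.0000, 111.0000])

|AB| ∈ {46}
|BC| ∈ {30}
|CD| ∈ {35}
|AC| ∈ [16, 76]
|BD| ∈ [5, 65]
|AD| ∈ [0, 111]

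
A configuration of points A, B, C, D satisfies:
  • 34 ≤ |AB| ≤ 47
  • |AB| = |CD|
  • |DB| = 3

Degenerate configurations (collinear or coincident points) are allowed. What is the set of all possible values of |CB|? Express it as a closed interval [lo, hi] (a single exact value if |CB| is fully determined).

|AB| ∈ [34, 47]
|BD| ∈ {3}
|CD| ∈ [34, 47]
|AD| ∈ [31, 50]
|BC| ∈ [31, 50]
|AC| ∈ [0, 97]

|CB| ∈ [31, 50]  (≈ [31.0000, 50.0000])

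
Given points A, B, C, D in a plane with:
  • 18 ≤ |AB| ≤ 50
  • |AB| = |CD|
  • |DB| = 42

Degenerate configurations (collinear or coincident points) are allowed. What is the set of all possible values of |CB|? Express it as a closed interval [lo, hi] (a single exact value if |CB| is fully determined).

|CB| ∈ [0, 92]  (≈ [0.0000, 92.0000])

|AB| ∈ [18, 50]
|BD| ∈ {42}
|CD| ∈ [18, 50]
|AD| ∈ [0, 92]
|BC| ∈ [0, 92]
|AC| ∈ [0, 142]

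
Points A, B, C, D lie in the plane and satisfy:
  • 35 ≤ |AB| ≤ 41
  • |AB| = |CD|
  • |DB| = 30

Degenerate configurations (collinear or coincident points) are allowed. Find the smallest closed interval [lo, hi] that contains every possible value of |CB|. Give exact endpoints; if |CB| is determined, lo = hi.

|AB| ∈ [35, 41]
|BD| ∈ {30}
|CD| ∈ [35, 41]
|AD| ∈ [5, 71]
|BC| ∈ [5, 71]
|AC| ∈ [0, 112]

|CB| ∈ [5, 71]  (≈ [5.0000, 71.0000])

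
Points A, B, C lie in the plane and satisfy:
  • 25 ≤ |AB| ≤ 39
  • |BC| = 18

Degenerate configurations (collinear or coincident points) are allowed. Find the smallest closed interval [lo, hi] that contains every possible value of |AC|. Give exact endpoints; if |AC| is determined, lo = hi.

|AC| ∈ [7, 57]  (≈ [7.0000, 57.0000])

|AB| ∈ [25, 39]
|BC| ∈ {18}
|AC| ∈ [7, 57]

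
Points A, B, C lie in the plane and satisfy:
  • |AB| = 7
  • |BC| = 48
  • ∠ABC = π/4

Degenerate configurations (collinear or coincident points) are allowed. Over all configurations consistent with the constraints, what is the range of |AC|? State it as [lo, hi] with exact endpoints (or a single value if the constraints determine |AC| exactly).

|AC| = √(2353 - 336·√(2))  (≈ 43.3339)

|AB| ∈ {7}
|BC| ∈ {48}
|AC| ∈ {√(2353 - 336·√(2))}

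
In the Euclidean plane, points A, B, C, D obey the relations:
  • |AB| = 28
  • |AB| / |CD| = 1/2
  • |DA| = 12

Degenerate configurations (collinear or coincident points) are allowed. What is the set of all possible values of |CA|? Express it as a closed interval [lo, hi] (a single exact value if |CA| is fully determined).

|CA| ∈ [44, 68]  (≈ [44.0000, 68.0000])

|AB| ∈ {28}
|AD| ∈ {12}
|CD| ∈ {56}
|BD| ∈ [16, 40]
|AC| ∈ [44, 68]
|BC| ∈ [16, 96]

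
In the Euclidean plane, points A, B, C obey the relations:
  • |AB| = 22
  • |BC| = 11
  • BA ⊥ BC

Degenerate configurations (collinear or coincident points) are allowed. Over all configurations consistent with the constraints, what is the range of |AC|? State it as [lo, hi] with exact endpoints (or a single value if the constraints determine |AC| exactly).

|AB| ∈ {22}
|BC| ∈ {11}
|AC| ∈ {11·√(5)}

|AC| = 11·√(5)  (≈ 24.5967)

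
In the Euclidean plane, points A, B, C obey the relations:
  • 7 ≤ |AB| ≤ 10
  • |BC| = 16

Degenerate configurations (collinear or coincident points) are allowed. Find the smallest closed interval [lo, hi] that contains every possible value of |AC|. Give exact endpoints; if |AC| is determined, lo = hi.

|AC| ∈ [6, 26]  (≈ [6.0000, 26.0000])

|AB| ∈ [7, 10]
|BC| ∈ {16}
|AC| ∈ [6, 26]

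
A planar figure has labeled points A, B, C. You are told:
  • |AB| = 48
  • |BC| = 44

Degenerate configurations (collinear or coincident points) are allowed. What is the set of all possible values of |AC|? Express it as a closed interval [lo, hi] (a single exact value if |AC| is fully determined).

|AB| ∈ {48}
|BC| ∈ {44}
|AC| ∈ [4, 92]

|AC| ∈ [4, 92]  (≈ [4.0000, 92.0000])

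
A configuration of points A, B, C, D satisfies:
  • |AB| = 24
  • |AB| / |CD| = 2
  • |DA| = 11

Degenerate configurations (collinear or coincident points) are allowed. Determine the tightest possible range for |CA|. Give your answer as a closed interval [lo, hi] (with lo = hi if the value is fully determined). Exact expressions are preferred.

|CA| ∈ [1, 23]  (≈ [1.0000, 23.0000])

|AB| ∈ {24}
|AD| ∈ {11}
|CD| ∈ {12}
|BD| ∈ [13, 35]
|AC| ∈ [1, 23]
|BC| ∈ [1, 47]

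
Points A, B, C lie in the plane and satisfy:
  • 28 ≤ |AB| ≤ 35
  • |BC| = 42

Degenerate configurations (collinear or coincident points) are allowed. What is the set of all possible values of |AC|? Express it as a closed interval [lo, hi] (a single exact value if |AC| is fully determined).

|AB| ∈ [28, 35]
|BC| ∈ {42}
|AC| ∈ [7, 77]

|AC| ∈ [7, 77]  (≈ [7.0000, 77.0000])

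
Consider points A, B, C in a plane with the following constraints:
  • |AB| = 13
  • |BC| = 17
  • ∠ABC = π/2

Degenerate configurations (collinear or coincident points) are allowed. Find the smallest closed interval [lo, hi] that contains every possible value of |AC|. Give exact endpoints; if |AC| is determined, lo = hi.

|AB| ∈ {13}
|BC| ∈ {17}
|AC| ∈ {√(458)}

|AC| = √(458)  (≈ 21.4009)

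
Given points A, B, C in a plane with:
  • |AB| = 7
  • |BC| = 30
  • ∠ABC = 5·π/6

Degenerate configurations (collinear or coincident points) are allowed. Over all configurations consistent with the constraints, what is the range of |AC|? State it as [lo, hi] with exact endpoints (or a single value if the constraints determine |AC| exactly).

|AB| ∈ {7}
|BC| ∈ {30}
|AC| ∈ {√(210·√(3) + 949)}

|AC| = √(210·√(3) + 949)  (≈ 36.2316)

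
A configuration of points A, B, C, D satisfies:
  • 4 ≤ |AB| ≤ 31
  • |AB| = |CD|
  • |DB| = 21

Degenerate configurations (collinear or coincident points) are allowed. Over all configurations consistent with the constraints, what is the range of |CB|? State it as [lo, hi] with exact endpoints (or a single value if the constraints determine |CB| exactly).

|AB| ∈ [4, 31]
|BD| ∈ {21}
|CD| ∈ [4, 31]
|AD| ∈ [0, 52]
|BC| ∈ [0, 52]
|AC| ∈ [0, 83]

|CB| ∈ [0, 52]  (≈ [0.0000, 52.0000])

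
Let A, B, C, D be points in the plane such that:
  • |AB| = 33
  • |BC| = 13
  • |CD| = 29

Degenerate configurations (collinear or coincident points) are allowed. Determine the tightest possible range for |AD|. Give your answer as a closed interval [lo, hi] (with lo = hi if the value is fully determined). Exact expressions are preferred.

|AD| ∈ [0, 75]  (≈ [0.0000, 75.0000])

|AB| ∈ {33}
|BC| ∈ {13}
|CD| ∈ {29}
|AC| ∈ [20, 46]
|BD| ∈ [16, 42]
|AD| ∈ [0, 75]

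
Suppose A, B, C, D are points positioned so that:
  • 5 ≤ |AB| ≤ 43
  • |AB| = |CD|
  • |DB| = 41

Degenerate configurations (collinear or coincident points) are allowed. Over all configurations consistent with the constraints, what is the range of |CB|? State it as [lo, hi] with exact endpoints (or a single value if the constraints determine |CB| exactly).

|AB| ∈ [5, 43]
|BD| ∈ {41}
|CD| ∈ [5, 43]
|AD| ∈ [0, 84]
|BC| ∈ [0, 84]
|AC| ∈ [0, 127]

|CB| ∈ [0, 84]  (≈ [0.0000, 84.0000])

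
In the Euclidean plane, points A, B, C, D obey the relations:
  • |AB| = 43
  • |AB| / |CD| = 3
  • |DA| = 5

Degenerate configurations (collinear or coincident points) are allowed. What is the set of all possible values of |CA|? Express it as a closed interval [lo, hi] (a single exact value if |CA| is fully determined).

|AB| ∈ {43}
|AD| ∈ {5}
|CD| ∈ {43/3}
|BD| ∈ [38, 48]
|AC| ∈ [28/3, 58/3]
|BC| ∈ [71/3, 187/3]

|CA| ∈ [28/3, 58/3]  (≈ [9.3333, 19.3333])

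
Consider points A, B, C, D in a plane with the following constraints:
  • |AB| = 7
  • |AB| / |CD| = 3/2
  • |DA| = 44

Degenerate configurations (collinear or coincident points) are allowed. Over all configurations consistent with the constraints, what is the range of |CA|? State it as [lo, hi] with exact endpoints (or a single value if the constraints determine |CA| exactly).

|CA| ∈ [118/3, 146/3]  (≈ [39.3333, 48.6667])

|AB| ∈ {7}
|AD| ∈ {44}
|CD| ∈ {14/3}
|BD| ∈ [37, 51]
|AC| ∈ [118/3, 146/3]
|BC| ∈ [97/3, 167/3]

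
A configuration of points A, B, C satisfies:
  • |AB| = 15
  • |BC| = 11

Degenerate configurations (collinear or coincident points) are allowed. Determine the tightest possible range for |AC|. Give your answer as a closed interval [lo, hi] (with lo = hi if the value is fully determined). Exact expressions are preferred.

|AB| ∈ {15}
|BC| ∈ {11}
|AC| ∈ [4, 26]

|AC| ∈ [4, 26]  (≈ [4.0000, 26.0000])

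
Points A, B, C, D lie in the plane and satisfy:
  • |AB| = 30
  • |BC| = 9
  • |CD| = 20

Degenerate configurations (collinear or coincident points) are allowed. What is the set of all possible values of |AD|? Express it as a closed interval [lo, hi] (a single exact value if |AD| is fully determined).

|AB| ∈ {30}
|BC| ∈ {9}
|CD| ∈ {20}
|AC| ∈ [21, 39]
|BD| ∈ [11, 29]
|AD| ∈ [1, 59]

|AD| ∈ [1, 59]  (≈ [1.0000, 59.0000])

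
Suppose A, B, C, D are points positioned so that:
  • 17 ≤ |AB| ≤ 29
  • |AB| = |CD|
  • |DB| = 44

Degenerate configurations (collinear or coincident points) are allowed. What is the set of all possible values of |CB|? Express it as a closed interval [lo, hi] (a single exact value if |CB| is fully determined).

|AB| ∈ [17, 29]
|BD| ∈ {44}
|CD| ∈ [17, 29]
|AD| ∈ [15, 73]
|BC| ∈ [15, 73]
|AC| ∈ [0, 102]

|CB| ∈ [15, 73]  (≈ [15.0000, 73.0000])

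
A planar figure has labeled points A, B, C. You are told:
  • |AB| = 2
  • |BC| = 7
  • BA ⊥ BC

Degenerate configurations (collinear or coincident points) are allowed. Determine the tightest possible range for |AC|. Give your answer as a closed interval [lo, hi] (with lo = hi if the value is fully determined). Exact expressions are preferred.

|AB| ∈ {2}
|BC| ∈ {7}
|AC| ∈ {√(53)}

|AC| = √(53)  (≈ 7.2801)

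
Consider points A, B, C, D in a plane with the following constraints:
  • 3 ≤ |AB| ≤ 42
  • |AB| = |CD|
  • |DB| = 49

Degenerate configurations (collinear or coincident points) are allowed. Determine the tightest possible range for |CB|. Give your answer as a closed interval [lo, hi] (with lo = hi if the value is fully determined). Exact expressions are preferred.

|AB| ∈ [3, 42]
|BD| ∈ {49}
|CD| ∈ [3, 42]
|AD| ∈ [7, 91]
|BC| ∈ [7, 91]
|AC| ∈ [0, 133]

|CB| ∈ [7, 91]  (≈ [7.0000, 91.0000])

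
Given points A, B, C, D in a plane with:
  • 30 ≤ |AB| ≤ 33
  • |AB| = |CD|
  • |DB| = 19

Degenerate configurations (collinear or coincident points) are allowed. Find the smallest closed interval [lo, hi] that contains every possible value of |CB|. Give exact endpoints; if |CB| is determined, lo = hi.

|AB| ∈ [30, 33]
|BD| ∈ {19}
|CD| ∈ [30, 33]
|AD| ∈ [11, 52]
|BC| ∈ [11, 52]
|AC| ∈ [0, 85]

|CB| ∈ [11, 52]  (≈ [11.0000, 52.0000])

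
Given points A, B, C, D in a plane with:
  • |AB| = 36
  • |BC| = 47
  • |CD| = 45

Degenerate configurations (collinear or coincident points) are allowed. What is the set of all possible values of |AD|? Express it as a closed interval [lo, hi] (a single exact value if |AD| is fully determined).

|AD| ∈ [0, 128]  (≈ [0.0000, 128.0000])

|AB| ∈ {36}
|BC| ∈ {47}
|CD| ∈ {45}
|AC| ∈ [11, 83]
|BD| ∈ [2, 92]
|AD| ∈ [0, 128]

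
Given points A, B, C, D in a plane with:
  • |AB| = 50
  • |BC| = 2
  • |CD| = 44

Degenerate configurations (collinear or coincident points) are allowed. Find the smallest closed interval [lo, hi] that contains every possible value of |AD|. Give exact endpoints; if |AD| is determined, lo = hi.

|AB| ∈ {50}
|BC| ∈ {2}
|CD| ∈ {44}
|AC| ∈ [48, 52]
|BD| ∈ [42, 46]
|AD| ∈ [4, 96]

|AD| ∈ [4, 96]  (≈ [4.0000, 96.0000])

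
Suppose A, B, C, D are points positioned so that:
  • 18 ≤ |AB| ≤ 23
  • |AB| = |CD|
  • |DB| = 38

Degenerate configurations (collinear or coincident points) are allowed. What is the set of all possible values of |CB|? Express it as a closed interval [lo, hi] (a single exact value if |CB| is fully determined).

|AB| ∈ [18, 23]
|BD| ∈ {38}
|CD| ∈ [18, 23]
|AD| ∈ [15, 61]
|BC| ∈ [15, 61]
|AC| ∈ [0, 84]

|CB| ∈ [15, 61]  (≈ [15.0000, 61.0000])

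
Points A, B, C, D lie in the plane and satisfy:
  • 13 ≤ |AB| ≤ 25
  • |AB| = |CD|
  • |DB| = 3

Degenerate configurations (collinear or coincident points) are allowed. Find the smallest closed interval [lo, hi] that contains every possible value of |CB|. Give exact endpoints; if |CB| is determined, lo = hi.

|CB| ∈ [10, 28]  (≈ [10.0000, 28.0000])

|AB| ∈ [13, 25]
|BD| ∈ {3}
|CD| ∈ [13, 25]
|AD| ∈ [10, 28]
|BC| ∈ [10, 28]
|AC| ∈ [0, 53]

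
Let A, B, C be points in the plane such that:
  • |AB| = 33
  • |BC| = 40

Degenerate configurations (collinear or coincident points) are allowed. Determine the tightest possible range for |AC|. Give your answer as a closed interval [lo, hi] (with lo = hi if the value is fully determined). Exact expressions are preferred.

|AC| ∈ [7, 73]  (≈ [7.0000, 73.0000])

|AB| ∈ {33}
|BC| ∈ {40}
|AC| ∈ [7, 73]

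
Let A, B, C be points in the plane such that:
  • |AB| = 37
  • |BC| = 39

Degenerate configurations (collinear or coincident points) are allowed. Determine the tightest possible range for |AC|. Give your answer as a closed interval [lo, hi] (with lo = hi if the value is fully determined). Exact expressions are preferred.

|AC| ∈ [2, 76]  (≈ [2.0000, 76.0000])

|AB| ∈ {37}
|BC| ∈ {39}
|AC| ∈ [2, 76]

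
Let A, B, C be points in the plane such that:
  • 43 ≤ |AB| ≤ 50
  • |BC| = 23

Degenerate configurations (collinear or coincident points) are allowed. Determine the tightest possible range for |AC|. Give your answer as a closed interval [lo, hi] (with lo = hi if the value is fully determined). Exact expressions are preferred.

|AB| ∈ [43, 50]
|BC| ∈ {23}
|AC| ∈ [20, 73]

|AC| ∈ [20, 73]  (≈ [20.0000, 73.0000])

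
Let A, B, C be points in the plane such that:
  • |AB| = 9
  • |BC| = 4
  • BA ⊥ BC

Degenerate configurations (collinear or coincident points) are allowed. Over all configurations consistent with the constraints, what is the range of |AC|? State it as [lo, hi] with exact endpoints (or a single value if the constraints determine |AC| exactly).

|AC| = √(97)  (≈ 9.8489)

|AB| ∈ {9}
|BC| ∈ {4}
|AC| ∈ {√(97)}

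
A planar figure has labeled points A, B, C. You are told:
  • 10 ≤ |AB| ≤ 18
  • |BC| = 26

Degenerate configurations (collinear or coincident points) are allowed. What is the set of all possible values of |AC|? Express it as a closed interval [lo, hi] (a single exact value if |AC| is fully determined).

|AB| ∈ [10, 18]
|BC| ∈ {26}
|AC| ∈ [8, 44]

|AC| ∈ [8, 44]  (≈ [8.0000, 44.0000])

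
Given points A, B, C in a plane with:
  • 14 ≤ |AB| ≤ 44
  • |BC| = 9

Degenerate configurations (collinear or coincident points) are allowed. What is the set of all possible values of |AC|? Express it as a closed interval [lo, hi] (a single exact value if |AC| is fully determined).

|AB| ∈ [14, 44]
|BC| ∈ {9}
|AC| ∈ [5, 53]

|AC| ∈ [5, 53]  (≈ [5.0000, 53.0000])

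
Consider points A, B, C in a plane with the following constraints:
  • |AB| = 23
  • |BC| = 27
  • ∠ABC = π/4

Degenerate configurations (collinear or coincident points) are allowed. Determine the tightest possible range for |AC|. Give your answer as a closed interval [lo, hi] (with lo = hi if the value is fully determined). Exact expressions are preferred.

|AB| ∈ {23}
|BC| ∈ {27}
|AC| ∈ {√(1258 - 621·√(2))}

|AC| = √(1258 - 621·√(2))  (≈ 19.4878)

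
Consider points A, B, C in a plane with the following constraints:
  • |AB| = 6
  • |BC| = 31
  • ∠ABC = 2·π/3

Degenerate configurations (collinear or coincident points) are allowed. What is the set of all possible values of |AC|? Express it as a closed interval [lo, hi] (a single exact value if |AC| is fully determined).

|AB| ∈ {6}
|BC| ∈ {31}
|AC| ∈ {13·√(7)}

|AC| = 13·√(7)  (≈ 34.3948)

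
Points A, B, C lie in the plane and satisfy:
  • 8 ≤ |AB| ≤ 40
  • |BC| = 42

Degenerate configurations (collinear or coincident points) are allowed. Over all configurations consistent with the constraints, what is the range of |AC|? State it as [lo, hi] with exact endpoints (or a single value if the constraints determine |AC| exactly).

|AC| ∈ [2, 82]  (≈ [2.0000, 82.0000])

|AB| ∈ [8, 40]
|BC| ∈ {42}
|AC| ∈ [2, 82]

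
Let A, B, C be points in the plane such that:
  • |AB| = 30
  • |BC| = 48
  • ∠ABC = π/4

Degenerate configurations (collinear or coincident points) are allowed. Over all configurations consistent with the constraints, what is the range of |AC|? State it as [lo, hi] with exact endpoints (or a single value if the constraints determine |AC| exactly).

|AC| = 6·√(89 - 40·√(2))  (≈ 34.1692)

|AB| ∈ {30}
|BC| ∈ {48}
|AC| ∈ {6·√(89 - 40·√(2))}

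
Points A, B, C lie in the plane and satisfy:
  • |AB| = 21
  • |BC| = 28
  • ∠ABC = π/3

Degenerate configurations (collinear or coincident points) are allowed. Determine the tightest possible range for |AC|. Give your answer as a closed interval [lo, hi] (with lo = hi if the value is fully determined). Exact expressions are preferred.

|AB| ∈ {21}
|BC| ∈ {28}
|AC| ∈ {7·√(13)}

|AC| = 7·√(13)  (≈ 25.2389)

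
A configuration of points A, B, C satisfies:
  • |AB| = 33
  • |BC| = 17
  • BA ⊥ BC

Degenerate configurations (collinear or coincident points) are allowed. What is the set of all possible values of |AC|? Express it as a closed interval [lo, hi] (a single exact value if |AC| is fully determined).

|AC| = √(1378)  (≈ 37.1214)

|AB| ∈ {33}
|BC| ∈ {17}
|AC| ∈ {√(1378)}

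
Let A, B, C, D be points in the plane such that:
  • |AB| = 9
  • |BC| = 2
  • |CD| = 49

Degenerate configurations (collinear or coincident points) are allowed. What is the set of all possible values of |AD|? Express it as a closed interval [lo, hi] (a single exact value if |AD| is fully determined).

|AB| ∈ {9}
|BC| ∈ {2}
|CD| ∈ {49}
|AC| ∈ [7, 11]
|BD| ∈ [47, 51]
|AD| ∈ [38, 60]

|AD| ∈ [38, 60]  (≈ [38.0000, 60.0000])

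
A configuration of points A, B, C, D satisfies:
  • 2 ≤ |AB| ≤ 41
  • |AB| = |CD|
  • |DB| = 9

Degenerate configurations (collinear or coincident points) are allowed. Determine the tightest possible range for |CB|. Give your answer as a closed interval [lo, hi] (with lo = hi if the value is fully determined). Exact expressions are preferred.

|CB| ∈ [0, 50]  (≈ [0.0000, 50.0000])

|AB| ∈ [2, 41]
|BD| ∈ {9}
|CD| ∈ [2, 41]
|AD| ∈ [0, 50]
|BC| ∈ [0, 50]
|AC| ∈ [0, 91]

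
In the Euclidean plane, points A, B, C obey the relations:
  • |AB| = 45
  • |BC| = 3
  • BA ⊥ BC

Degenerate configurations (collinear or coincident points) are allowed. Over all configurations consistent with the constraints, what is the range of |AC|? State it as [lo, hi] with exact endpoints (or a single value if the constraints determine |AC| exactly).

|AC| = 3·√(226)  (≈ 45.0999)

|AB| ∈ {45}
|BC| ∈ {3}
|AC| ∈ {3·√(226)}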